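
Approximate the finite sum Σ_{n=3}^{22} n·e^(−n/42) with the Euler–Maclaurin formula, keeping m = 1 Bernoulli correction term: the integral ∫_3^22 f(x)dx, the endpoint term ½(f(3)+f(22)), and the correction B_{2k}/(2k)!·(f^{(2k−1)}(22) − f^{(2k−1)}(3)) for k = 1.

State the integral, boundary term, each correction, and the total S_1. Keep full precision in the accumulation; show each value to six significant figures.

S_1 ≈ 175.577

∫_3^22 x·e^(−x/42) dx evaluates to 167.714.
½[f(3) + f(22)] = ½[2.79319 + 13.0297] = 7.91145.
Integral + boundary = 175.625.
k=1: B_{2}/(2)! × [f^{(1)}(22) − f^{(1)}(3)] = 1/12 × (0.282029 − 0.864558) = -0.0485441.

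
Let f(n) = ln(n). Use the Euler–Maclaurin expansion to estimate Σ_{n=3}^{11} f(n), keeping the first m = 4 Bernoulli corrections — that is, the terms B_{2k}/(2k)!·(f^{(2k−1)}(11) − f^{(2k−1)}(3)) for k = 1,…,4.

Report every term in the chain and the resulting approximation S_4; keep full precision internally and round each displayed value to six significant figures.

The integral term ∫_3^11 ln(x) dx = 15.0810.
Boundary: ½(f(3) + f(11)) = ½(1.09861 + 2.39790) = 1.74825.
Running total after boundary: 16.8293.
k=1: B_{2}/(2)! × [f^{(1)}(11) − f^{(1)}(3)] = 1/12 × (0.0909091 − 0.333333) = -0.0202020.
After k=1: 16.8091.
k=2: B_{4}/(4)! × [f^{(3)}(11) − f^{(3)}(3)] = −1/720 × (0.00150263 − 0.0740741) = 0.000100794.
After k=2: 16.8092.
k=3: B_{6}/(6)! × [f^{(5)}(11) − f^{(5)}(3)] = 1/30240 × (0.000149021 − 0.0987654) = -3.26112e-06.
After k=3: 16.8092.
k=4: B_{8}/(8)! × [f^{(7)}(11) − f^{(7)}(3)] = −1/1209600 × (3.69474e-05 − 0.329218) = 2.72141e-07.

S_4 ≈ 16.8092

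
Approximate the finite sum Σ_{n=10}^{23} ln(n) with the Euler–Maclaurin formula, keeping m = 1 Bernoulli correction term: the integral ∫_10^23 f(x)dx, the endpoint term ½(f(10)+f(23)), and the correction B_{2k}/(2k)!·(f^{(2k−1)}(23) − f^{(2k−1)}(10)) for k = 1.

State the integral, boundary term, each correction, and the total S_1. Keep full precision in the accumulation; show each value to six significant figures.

Integral: ∫_10^23 ln(x) dx = 36.0905.
½[f(10) + f(23)] = ½[2.30259 + 3.13549] = 2.71904.
So far: 38.8096.
k=1: B_{2}/(2)! × [f^{(1)}(23) − f^{(1)}(10)] = 1/12 × (0.0434783 − 0.100000) = -0.00471014.

S_1 ≈ 38.8048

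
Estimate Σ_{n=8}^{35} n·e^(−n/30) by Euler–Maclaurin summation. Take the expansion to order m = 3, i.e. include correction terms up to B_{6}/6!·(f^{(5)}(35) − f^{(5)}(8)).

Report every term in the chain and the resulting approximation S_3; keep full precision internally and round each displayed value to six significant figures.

∫_8^35 x·e^(−x/30) dx evaluates to 265.922.
Boundary: ½(f(8) + f(35)) = ½(6.12743 + 10.8991) = 8.51327.
Integral + boundary = 274.435.
Correction k=1: B_{2}/2! · (f^{(1)}(35) − f^{(1)}(8)) = 1/12 · (-0.0519005 − 0.561681) = -0.0511318.
After k=1: 274.384.
Correction k=2: B_{4}/4! · (f^{(3)}(35) − f^{(3)}(8)) = −1/720 · (0.000634340 − 0.00232615) = 2.34974e-06.
After k=2: 274.384.
Correction k=3: B_{6}/6! · (f^{(5)}(35) − f^{(5)}(8)) = 1/30240 · (1.47372e-06 − 4.47580e-06) = -9.92750e-11.

S_3 ≈ 274.384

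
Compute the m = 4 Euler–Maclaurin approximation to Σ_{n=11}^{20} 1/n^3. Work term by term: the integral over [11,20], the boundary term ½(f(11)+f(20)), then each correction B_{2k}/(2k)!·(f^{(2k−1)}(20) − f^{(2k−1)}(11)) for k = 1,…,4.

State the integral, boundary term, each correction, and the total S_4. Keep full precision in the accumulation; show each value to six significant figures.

Integral: ∫_11^20 1/x^3 dx = 0.00288223.
Endpoint term: (f(11) + f(20))/2 = (0.000751315 + 0.000125000)/2 = 0.000438157.
Running total after boundary: 0.00332039.
Order-1 term: 1/12 · (-1.87500e-05 − (-0.000204904)) = 1.55128e-05.
After k=1: 0.00333590.
Order-2 term: −1/720 · (-9.37500e-07 − (-3.38684e-05)) = -4.57374e-08.
After k=2: 0.00333586.
Order-3 term: 1/30240 · (-9.84375e-08 − (-1.17560e-05)) = 3.85501e-10.
After k=3: 0.00333586.
Order-4 term: −1/1209600 · (-1.77188e-08 − (-6.99530e-06)) = -5.76850e-12.

S_4 ≈ 0.00333586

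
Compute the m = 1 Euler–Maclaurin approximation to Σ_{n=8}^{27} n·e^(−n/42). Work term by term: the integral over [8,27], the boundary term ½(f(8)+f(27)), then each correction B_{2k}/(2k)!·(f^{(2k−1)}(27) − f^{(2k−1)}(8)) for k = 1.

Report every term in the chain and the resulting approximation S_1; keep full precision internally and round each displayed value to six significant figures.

S_1 ≈ 222.418

∫_8^27 x·e^(−x/42) dx evaluates to 212.054.
Endpoint term: (f(8) + f(27))/2 = (6.61252 + 14.1963)/2 = 10.4044.
Integral + boundary = 222.458.
Correction k=1: B_{2}/2! · (f^{(1)}(27) − f^{(1)}(8)) = 1/12 · (0.187781 − 0.669124) = -0.0401119.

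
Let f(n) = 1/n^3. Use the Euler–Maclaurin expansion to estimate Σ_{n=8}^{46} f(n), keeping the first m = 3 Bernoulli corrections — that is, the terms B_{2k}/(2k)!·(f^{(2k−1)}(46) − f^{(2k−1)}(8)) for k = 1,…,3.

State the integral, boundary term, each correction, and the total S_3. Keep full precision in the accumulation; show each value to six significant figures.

S_3 ≈ 0.00861857

∫_8^46 1/x^3 dx evaluates to 0.00757621.
Endpoint term: (f(8) + f(46))/2 = (0.00195312 + 1.02737e-05)/2 = 0.000981699.
Integral + boundary = 0.00855790.
Correction k=1: B_{2}/2! · (f^{(1)}(46) − f^{(1)}(8)) = 1/12 · (-6.70023e-07 − (-0.000732422)) = 6.09793e-05.
After k=1: 0.00861888.
Correction k=2: B_{4}/4! · (f^{(3)}(46) − f^{(3)}(8)) = −1/720 · (-6.33292e-09 − (-0.000228882)) = -3.17883e-07.
After k=2: 0.00861857.
Correction k=3: B_{6}/6! · (f^{(5)}(46) − f^{(5)}(8)) = 1/30240 · (-1.25701e-10 − (-0.000150204)) = 4.96705e-09.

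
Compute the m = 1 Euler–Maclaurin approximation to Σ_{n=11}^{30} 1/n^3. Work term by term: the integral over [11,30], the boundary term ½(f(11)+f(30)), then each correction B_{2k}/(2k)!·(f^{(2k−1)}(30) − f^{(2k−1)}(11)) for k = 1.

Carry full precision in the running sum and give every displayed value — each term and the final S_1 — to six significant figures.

S_1 ≈ 0.00398762

Integral: ∫_11^30 1/x^3 dx = 0.00357668.
Endpoint term: (f(11) + f(30))/2 = (0.000751315 + 3.70370e-05)/2 = 0.000394176.
Running total after boundary: 0.00397085.
Correction k=1: B_{2}/2! · (f^{(1)}(30) − f^{(1)}(11)) = 1/12 · (-3.70370e-06 − (-0.000204904)) = 1.67667e-05.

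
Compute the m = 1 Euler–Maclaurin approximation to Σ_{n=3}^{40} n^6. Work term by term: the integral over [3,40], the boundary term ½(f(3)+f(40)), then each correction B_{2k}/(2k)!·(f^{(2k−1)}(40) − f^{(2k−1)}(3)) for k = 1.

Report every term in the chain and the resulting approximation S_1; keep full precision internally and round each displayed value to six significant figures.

S_1 ≈ 2.55049e+10

The integral term ∫_3^40 x^6 dx = 2.34057e+10.
½[f(3) + f(40)] = ½[729.000 + 4.09600e+09] = 2.04800e+09.
Integral + boundary = 2.54537e+10.
k=1: B_{2}/(2)! × [f^{(1)}(40) − f^{(1)}(3)] = 1/12 × (6.14400e+08 − 1458.00) = 5.11999e+07.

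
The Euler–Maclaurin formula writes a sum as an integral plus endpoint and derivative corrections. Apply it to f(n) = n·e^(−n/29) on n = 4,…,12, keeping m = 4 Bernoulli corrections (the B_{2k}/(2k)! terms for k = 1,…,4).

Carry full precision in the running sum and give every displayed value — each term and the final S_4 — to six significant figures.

S_4 ≈ 53.2850

Integral: ∫_4^12 x·e^(−x/29) dx = 47.6062.
½[f(4) + f(12)] = ½[3.48464 + 7.93365] = 5.70914.
So far: 53.3153.
k=1: B_{2}/(2)! × [f^{(1)}(12) − f^{(1)}(4)] = 1/12 × (0.387563 − 0.750999) = -0.0302863.
After k=1: 53.2850.
k=2: B_{4}/(4)! × [f^{(3)}(12) − f^{(3)}(4)] = −1/720 × (0.00203310 − 0.00296470) = 1.29389e-06.
After k=2: 53.2850.
k=3: B_{6}/(6)! × [f^{(5)}(12) − f^{(5)}(4)] = 1/30240 × (4.28700e-06 − 5.98862e-06) = -5.62703e-11.
After k=3: 53.2850.
k=4: B_{8}/(8)! × [f^{(7)}(12) − f^{(7)}(4)] = −1/1209600 × (7.32048e-09 − 1.00500e-08) = 2.25652e-15.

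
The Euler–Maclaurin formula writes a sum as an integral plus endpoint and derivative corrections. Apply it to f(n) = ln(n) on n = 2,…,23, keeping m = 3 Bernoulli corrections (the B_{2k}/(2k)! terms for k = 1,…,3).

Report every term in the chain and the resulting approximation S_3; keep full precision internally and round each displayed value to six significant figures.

∫_2^23 ln(x) dx evaluates to 49.7301.
½[f(2) + f(23)] = ½[0.693147 + 3.13549] = 1.91432.
So far: 51.6444.
Correction k=1: B_{2}/2! · (f^{(1)}(23) − f^{(1)}(2)) = 1/12 · (0.0434783 − 0.500000) = -0.0380435.
After k=1: 51.6063.
Correction k=2: B_{4}/4! · (f^{(3)}(23) − f^{(3)}(2)) = −1/720 · (0.000164379 − 0.250000) = 0.000346994.
After k=2: 51.6067.
Correction k=3: B_{6}/6! · (f^{(5)}(23) − f^{(5)}(2)) = 1/30240 · (3.72883e-06 − 0.750000) = -2.48015e-05.

S_3 ≈ 51.6067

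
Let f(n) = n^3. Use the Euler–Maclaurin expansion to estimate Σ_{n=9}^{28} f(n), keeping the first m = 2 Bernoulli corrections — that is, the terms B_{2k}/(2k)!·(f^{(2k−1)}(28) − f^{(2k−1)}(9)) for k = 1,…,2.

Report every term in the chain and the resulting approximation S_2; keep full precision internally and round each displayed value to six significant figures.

S_2 ≈ 163540

∫_9^28 x^3 dx evaluates to 152024.
Boundary: ½(f(9) + f(28)) = ½(729.000 + 21952.0) = 11340.5.
Running total after boundary: 163364.
Order-1 term: 1/12 · (2352.00 − 243.000) = 175.750.
After k=1: 163540.
Order-2 term: −1/720 · (6.00000 − 6.00000) = 0.00000.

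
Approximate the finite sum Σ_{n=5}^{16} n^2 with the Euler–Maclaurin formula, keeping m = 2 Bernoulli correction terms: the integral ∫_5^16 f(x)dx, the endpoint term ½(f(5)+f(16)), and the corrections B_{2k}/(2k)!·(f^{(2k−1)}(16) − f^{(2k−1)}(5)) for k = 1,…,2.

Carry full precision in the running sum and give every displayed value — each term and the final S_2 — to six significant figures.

Integral: ∫_5^16 x^2 dx = 1323.67.
Boundary: ½(f(5) + f(16)) = ½(25.0000 + 256.000) = 140.500.
Running total after boundary: 1464.17.
Order-1 term: 1/12 · (32.0000 − 10.0000) = 1.83333.
Running total after k=1: 1466.00.
Order-2 term: −1/720 · (0.00000 − 0.00000) = 0.00000.

S_2 ≈ 1466.00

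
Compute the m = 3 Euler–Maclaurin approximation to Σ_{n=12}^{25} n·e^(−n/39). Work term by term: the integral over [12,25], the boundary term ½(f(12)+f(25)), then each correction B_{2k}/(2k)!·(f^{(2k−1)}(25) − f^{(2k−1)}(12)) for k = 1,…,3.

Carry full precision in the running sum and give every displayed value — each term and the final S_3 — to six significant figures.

Integral: ∫_12^25 x·e^(−x/39) dx = 147.424.
Boundary: ½(f(12) + f(25)) = ½(8.82170 + 13.1688) = 10.9952.
So far: 158.419.
Correction k=1: B_{2}/2! · (f^{(1)}(25) − f^{(1)}(12)) = 1/12 · (0.189090 − 0.508944) = -0.0266545.
Running total after k=1: 158.392.
Correction k=2: B_{4}/4! · (f^{(3)}(25) − f^{(3)}(12)) = −1/720 · (0.000816959 − 0.00130127) = 6.72650e-07.
Running total after k=2: 158.392.
Correction k=3: B_{6}/6! · (f^{(5)}(25) − f^{(5)}(12)) = 1/30240 · (9.92503e-07 − 1.49107e-06) = -1.64871e-11.

S_3 ≈ 158.392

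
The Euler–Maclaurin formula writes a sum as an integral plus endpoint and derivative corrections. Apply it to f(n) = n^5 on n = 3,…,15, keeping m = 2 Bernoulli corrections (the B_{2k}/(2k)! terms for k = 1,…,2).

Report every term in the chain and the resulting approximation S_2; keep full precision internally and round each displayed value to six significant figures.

The integral term ∫_3^15 x^5 dx = 1.89832e+06.
Endpoint term: (f(3) + f(15))/2 = (243.000 + 759375)/2 = 379809.
Running total after boundary: 2.27812e+06.
k=1: B_{2}/(2)! × [f^{(1)}(15) − f^{(1)}(3)] = 1/12 × (253125 − 405.000) = 21060.0.
Partial sum through k=1: 2.29918e+06.
k=2: B_{4}/(4)! × [f^{(3)}(15) − f^{(3)}(3)] = −1/720 × (13500.0 − 540.000) = -18.0000.

S_2 ≈ 2.29917e+06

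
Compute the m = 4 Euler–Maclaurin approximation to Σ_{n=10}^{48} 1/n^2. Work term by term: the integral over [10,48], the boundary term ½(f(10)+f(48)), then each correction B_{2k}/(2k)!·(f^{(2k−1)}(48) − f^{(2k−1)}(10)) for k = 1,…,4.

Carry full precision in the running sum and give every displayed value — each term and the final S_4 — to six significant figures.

S_4 ≈ 0.0845485

Integral: ∫_10^48 1/x^2 dx = 0.0791667.
Boundary: ½(f(10) + f(48)) = ½(0.0100000 + 0.000434028) = 0.00521701.
So far: 0.0843837.
k=1: B_{2}/(2)! × [f^{(1)}(48) − f^{(1)}(10)] = 1/12 × (-1.80845e-05 − (-0.00200000)) = 0.000165160.
Running total after k=1: 0.0845488.
k=2: B_{4}/(4)! × [f^{(3)}(48) − f^{(3)}(10)] = −1/720 × (-9.41901e-08 − (-0.000240000)) = -3.33203e-07.
Running total after k=2: 0.0845485.
k=3: B_{6}/(6)! × [f^{(5)}(48) − f^{(5)}(10)] = 1/30240 × (-1.22643e-09 − (-7.20000e-05)) = 2.38091e-09.
Running total after k=3: 0.0845485.
k=4: B_{8}/(8)! × [f^{(7)}(48) − f^{(7)}(10)] = −1/1209600 × (-2.98091e-11 − (-4.03200e-05)) = -3.33333e-11.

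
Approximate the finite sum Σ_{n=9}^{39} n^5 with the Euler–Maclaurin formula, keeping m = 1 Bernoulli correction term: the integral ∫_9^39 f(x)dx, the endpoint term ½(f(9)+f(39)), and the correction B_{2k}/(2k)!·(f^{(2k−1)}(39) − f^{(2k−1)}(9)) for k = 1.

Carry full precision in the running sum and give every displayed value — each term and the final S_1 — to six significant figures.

S_1 ≈ 6.32472e+08

Integral: ∫_9^39 x^5 dx = 5.86369e+08.
Boundary: ½(f(9) + f(39)) = ½(59049.0 + 9.02242e+07) = 4.51416e+07.
Running total after boundary: 6.31510e+08.
k=1: B_{2}/(2)! × [f^{(1)}(39) − f^{(1)}(9)] = 1/12 × (1.15672e+07 − 32805.0) = 961200.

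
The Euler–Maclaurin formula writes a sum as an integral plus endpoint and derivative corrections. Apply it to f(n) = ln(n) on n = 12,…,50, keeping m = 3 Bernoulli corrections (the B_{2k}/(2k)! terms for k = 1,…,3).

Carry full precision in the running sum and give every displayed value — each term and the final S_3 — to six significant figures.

Integral: ∫_12^50 ln(x) dx = 127.782.
Boundary: ½(f(12) + f(50)) = ½(2.48491 + 3.91202) = 3.19846.
Integral + boundary = 130.981.
k=1: B_{2}/(2)! × [f^{(1)}(50) − f^{(1)}(12)] = 1/12 × (0.0200000 − 0.0833333) = -0.00527778.
Partial sum through k=1: 130.975.
k=2: B_{4}/(4)! × [f^{(3)}(50) − f^{(3)}(12)] = −1/720 × (1.60000e-05 − 0.00115741) = 1.58529e-06.
Partial sum through k=2: 130.975.
k=3: B_{6}/(6)! × [f^{(5)}(50) − f^{(5)}(12)] = 1/30240 × (7.68000e-08 − 9.64506e-05) = -3.18696e-09.

S_3 ≈ 130.975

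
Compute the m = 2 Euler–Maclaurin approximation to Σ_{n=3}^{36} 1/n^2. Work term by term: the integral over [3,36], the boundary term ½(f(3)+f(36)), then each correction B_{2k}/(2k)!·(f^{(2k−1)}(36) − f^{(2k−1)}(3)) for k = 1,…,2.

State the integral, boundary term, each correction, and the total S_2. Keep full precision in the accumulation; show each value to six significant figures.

Integral: ∫_3^36 1/x^2 dx = 0.305556.
Boundary: ½(f(3) + f(36)) = ½(0.111111 + 0.000771605) = 0.0559414.
Integral + boundary = 0.361497.
Correction k=1: B_{2}/2! · (f^{(1)}(36) − f^{(1)}(3)) = 1/12 · (-4.28669e-05 − (-0.0740741)) = 0.00616927.
Partial sum through k=1: 0.367666.
Correction k=2: B_{4}/4! · (f^{(3)}(36) − f^{(3)}(3)) = −1/720 · (-3.96916e-07 − (-0.0987654)) = -0.000137174.

S_2 ≈ 0.367529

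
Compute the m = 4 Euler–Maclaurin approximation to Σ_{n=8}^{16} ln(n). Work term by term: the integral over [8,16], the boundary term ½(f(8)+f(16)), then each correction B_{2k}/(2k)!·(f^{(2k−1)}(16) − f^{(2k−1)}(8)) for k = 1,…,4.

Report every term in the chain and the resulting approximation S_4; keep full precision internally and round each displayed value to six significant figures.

Integral: ∫_8^16 ln(x) dx = 19.7259.
½[f(8) + f(16)] = ½[2.07944 + 2.77259] = 2.42602.
Integral + boundary = 22.1519.
Correction k=1: B_{2}/2! · (f^{(1)}(16) − f^{(1)}(8)) = 1/12 · (0.0625000 − 0.125000) = -0.00520833.
Running total after k=1: 22.1467.
Correction k=2: B_{4}/4! · (f^{(3)}(16) − f^{(3)}(8)) = −1/720 · (0.000488281 − 0.00390625) = 4.74718e-06.
Running total after k=2: 22.1467.
Correction k=3: B_{6}/6! · (f^{(5)}(16) − f^{(5)}(8)) = 1/30240 · (2.28882e-05 − 0.000732422) = -2.34634e-08.
Running total after k=3: 22.1467.
Correction k=4: B_{8}/8! · (f^{(7)}(16) − f^{(7)}(8)) = −1/1209600 · (2.68221e-06 − 0.000343323) = 2.81614e-10.

S_4 ≈ 22.1467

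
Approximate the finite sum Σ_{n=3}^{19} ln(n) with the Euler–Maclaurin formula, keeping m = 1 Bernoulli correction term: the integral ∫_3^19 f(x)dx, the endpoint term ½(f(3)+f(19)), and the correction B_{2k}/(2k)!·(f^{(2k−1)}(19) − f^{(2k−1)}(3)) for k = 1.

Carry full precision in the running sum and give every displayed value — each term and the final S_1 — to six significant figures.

The integral term ∫_3^19 ln(x) dx = 36.6485.
Endpoint term: (f(3) + f(19))/2 = (1.09861 + 2.94444)/2 = 2.02153.
So far: 38.6700.
k=1: B_{2}/(2)! × [f^{(1)}(19) − f^{(1)}(3)] = 1/12 × (0.0526316 − 0.333333) = -0.0233918.

S_1 ≈ 38.6466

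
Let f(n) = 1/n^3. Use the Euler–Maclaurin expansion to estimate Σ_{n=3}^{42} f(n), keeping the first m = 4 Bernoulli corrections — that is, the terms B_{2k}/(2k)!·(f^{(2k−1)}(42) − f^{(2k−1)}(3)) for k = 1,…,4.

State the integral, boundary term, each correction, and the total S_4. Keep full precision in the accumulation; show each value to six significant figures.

S_4 ≈ 0.0767796

The integral term ∫_3^42 1/x^3 dx = 0.0552721.
Endpoint term: (f(3) + f(42))/2 = (0.0370370 + 1.34975e-05)/2 = 0.0185253.
Running total after boundary: 0.0737974.
k=1: B_{2}/(2)! × [f^{(1)}(42) − f^{(1)}(3)] = 1/12 × (-9.64104e-07 − (-0.0370370)) = 0.00308634.
Partial sum through k=1: 0.0768837.
k=2: B_{4}/(4)! × [f^{(3)}(42) − f^{(3)}(3)] = −1/720 × (-1.09309e-08 − (-0.0823045)) = -0.000114312.
Partial sum through k=2: 0.0767694.
k=3: B_{6}/(6)! × [f^{(5)}(42) − f^{(5)}(3)] = 1/30240 × (-2.60259e-10 − (-0.384088)) = 1.27013e-05.
Partial sum through k=3: 0.0767821.
k=4: B_{8}/(8)! × [f^{(7)}(42) − f^{(7)}(3)] = −1/1209600 × (-1.06228e-11 − (-3.07270)) = -2.54026e-06.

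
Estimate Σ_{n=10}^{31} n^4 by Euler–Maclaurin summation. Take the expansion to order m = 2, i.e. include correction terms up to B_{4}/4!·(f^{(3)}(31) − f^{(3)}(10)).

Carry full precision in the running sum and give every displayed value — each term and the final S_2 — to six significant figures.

∫_10^31 x^4 dx evaluates to 5.70583e+06.
½[f(10) + f(31)] = ½[10000.0 + 923521] = 466760.
So far: 6.17259e+06.
Order-1 term: 1/12 · (119164 − 4000.00) = 9597.00.
Partial sum through k=1: 6.18219e+06.
Order-2 term: −1/720 · (744.000 − 240.000) = -0.700000.

S_2 ≈ 6.18219e+06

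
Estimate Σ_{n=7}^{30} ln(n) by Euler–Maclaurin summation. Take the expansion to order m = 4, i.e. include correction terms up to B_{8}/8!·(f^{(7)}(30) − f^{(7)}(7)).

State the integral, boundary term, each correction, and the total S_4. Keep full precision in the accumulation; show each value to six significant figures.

S_4 ≈ 68.0790

Integral: ∫_7^30 ln(x) dx = 65.4146.
Boundary: ½(f(7) + f(30)) = ½(1.94591 + 3.40120) = 2.67355.
Running total after boundary: 68.0881.
k=1: B_{2}/(2)! × [f^{(1)}(30) − f^{(1)}(7)] = 1/12 × (0.0333333 − 0.142857) = -0.00912698.
Running total after k=1: 68.0790.
k=2: B_{4}/(4)! × [f^{(3)}(30) − f^{(3)}(7)] = −1/720 × (7.40741e-05 − 0.00583090) = 7.99560e-06.
Running total after k=2: 68.0790.
k=3: B_{6}/(6)! × [f^{(5)}(30) − f^{(5)}(7)] = 1/30240 × (9.87654e-07 − 0.00142798) = -4.71888e-08.
Running total after k=3: 68.0790.
k=4: B_{8}/(8)! × [f^{(7)}(30) − f^{(7)}(7)] = −1/1209600 × (3.29218e-08 − 0.000874271) = 7.22750e-10.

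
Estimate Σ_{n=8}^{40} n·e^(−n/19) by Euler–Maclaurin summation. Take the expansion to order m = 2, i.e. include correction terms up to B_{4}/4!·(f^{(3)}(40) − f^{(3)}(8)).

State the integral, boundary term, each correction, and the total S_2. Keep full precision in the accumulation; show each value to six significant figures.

S_2 ≈ 205.176

The integral term ∫_8^40 x·e^(−x/19) dx = 200.157.
Endpoint term: (f(8) + f(40))/2 = (5.25084 + 4.87254)/2 = 5.06169.
So far: 205.219.
k=1: B_{2}/(2)! × [f^{(1)}(40) − f^{(1)}(8)] = 1/12 × (-0.134636 − 0.379995) = -0.0428860.
After k=1: 205.176.
k=2: B_{4}/(4)! × [f^{(3)}(40) − f^{(3)}(8)] = −1/720 × (0.000301914 − 0.00468894) = 6.09309e-06.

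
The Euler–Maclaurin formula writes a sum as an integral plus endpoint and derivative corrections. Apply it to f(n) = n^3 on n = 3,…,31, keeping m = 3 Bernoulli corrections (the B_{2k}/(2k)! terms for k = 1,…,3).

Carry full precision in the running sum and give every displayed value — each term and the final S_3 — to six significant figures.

The integral term ∫_3^31 x^3 dx = 230860.
Boundary: ½(f(3) + f(31)) = ½(27.0000 + 29791.0) = 14909.0.
Integral + boundary = 245769.
Order-1 term: 1/12 · (2883.00 − 27.0000) = 238.000.
Running total after k=1: 246007.
Order-2 term: −1/720 · (6.00000 − 6.00000) = 0.00000.
Running total after k=2: 246007.
Order-3 term: 1/30240 · (0.00000 − 0.00000) = 0.00000.

S_3 ≈ 246007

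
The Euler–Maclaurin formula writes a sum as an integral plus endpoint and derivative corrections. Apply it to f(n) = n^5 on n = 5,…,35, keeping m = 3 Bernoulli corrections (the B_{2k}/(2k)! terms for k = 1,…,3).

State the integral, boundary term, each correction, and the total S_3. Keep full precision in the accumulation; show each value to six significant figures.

S_3 ≈ 3.33262e+08

∫_5^35 x^5 dx evaluates to 3.06375e+08.
Endpoint term: (f(5) + f(35))/2 = (3125.00 + 5.25219e+07)/2 = 2.62625e+07.
Integral + boundary = 3.32638e+08.
Order-1 term: 1/12 · (7.50312e+06 − 3125.00) = 625000.
Running total after k=1: 3.33262e+08.
Order-2 term: −1/720 · (73500.0 − 1500.00) = -100.000.
Running total after k=2: 3.33262e+08.
Order-3 term: 1/30240 · (120.000 − 120.000) = 0.00000.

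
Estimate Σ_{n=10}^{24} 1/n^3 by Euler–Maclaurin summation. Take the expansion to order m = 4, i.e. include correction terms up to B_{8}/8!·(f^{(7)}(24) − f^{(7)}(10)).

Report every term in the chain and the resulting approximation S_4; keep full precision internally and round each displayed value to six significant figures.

S_4 ≈ 0.00469228

∫_10^24 1/x^3 dx evaluates to 0.00413194.
Boundary: ½(f(10) + f(24)) = ½(0.00100000 + 7.23380e-05) = 0.000536169.
So far: 0.00466811.
k=1: B_{2}/(2)! × [f^{(1)}(24) − f^{(1)}(10)] = 1/12 × (-9.04225e-06 − (-0.000300000)) = 2.42465e-05.
Running total after k=1: 0.00469236.
k=2: B_{4}/(4)! × [f^{(3)}(24) − f^{(3)}(10)] = −1/720 × (-3.13967e-07 − (-6.00000e-05)) = -8.28973e-08.
Running total after k=2: 0.00469228.
k=3: B_{6}/(6)! × [f^{(5)}(24) − f^{(5)}(10)] = 1/30240 × (-2.28934e-08 − (-2.52000e-05)) = 8.32576e-10.
Running total after k=3: 0.00469228.
k=4: B_{8}/(8)! × [f^{(7)}(24) − f^{(7)}(10)] = −1/1209600 × (-2.86168e-09 − (-1.81440e-05)) = -1.49976e-11.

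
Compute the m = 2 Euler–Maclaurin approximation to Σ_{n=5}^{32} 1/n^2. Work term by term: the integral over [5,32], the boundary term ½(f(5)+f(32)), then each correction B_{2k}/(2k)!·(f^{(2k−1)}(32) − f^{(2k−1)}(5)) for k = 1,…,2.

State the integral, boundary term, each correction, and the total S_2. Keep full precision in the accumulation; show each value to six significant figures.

S_2 ≈ 0.190556

∫_5^32 1/x^2 dx evaluates to 0.168750.
Endpoint term: (f(5) + f(32))/2 = (0.0400000 + 0.000976562)/2 = 0.0204883.
Integral + boundary = 0.189238.
Correction k=1: B_{2}/2! · (f^{(1)}(32) − f^{(1)}(5)) = 1/12 · (-6.10352e-05 − (-0.0160000)) = 0.00132825.
Partial sum through k=1: 0.190567.
Correction k=2: B_{4}/4! · (f^{(3)}(32) − f^{(3)}(5)) = −1/720 · (-7.15256e-07 − (-0.00768000)) = -1.06657e-05.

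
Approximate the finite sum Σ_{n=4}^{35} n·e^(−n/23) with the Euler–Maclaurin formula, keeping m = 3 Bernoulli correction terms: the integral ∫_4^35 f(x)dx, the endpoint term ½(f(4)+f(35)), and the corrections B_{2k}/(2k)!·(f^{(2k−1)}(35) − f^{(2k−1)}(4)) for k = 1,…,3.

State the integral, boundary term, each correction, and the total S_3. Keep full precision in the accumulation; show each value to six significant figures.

S_3 ≈ 236.049

The integral term ∫_4^35 x·e^(−x/23) dx = 230.615.
½[f(4) + f(35)] = ½[3.36148 + 7.64161] = 5.50155.
So far: 236.117.
k=1: B_{2}/(2)! × [f^{(1)}(35) − f^{(1)}(4)] = 1/12 × (-0.113912 − 0.694219) = -0.0673442.
After k=1: 236.049.
k=2: B_{4}/(4)! × [f^{(3)}(35) − f^{(3)}(4)] = −1/720 × (0.000610116 − 0.00448952) = 5.38807e-06.
After k=2: 236.049.
k=3: B_{6}/(6)! × [f^{(5)}(35) − f^{(5)}(4)] = 1/30240 × (2.71374e-06 − 1.44929e-05) = -3.89521e-10.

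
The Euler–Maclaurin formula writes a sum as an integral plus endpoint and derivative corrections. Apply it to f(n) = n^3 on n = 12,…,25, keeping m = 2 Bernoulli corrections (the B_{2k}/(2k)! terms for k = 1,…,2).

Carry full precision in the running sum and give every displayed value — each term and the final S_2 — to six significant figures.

∫_12^25 x^3 dx evaluates to 92472.2.
½[f(12) + f(25)] = ½[1728.00 + 15625.0] = 8676.50.
Integral + boundary = 101149.
Order-1 term: 1/12 · (1875.00 − 432.000) = 120.250.
After k=1: 101269.
Order-2 term: −1/720 · (6.00000 − 6.00000) = 0.00000.

S_2 ≈ 101269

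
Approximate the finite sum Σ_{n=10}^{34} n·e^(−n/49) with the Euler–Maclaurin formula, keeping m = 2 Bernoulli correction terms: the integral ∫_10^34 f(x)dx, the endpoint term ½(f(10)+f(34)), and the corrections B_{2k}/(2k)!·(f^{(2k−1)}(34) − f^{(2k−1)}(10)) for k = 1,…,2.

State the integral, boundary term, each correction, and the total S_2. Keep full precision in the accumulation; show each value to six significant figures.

S_2 ≈ 337.823

The integral term ∫_10^34 x·e^(−x/49) dx = 325.294.
½[f(10) + f(34)] = ½[8.15396 + 16.9876] = 12.5708.
So far: 337.865.
Order-1 term: 1/12 · (0.152949 − 0.648988) = -0.0413366.
After k=1: 337.823.
Order-2 term: −1/720 · (0.000479891 − 0.000949513) = 6.52252e-07.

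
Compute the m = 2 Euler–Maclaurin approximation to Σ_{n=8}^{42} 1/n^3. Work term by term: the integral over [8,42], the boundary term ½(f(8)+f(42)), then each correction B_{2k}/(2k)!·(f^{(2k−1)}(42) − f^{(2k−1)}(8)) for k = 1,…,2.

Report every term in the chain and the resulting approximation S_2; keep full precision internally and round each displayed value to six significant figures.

S_2 ≈ 0.00857300

∫_8^42 1/x^3 dx evaluates to 0.00752905.
Endpoint term: (f(8) + f(42))/2 = (0.00195312 + 1.34975e-05)/2 = 0.000983311.
Integral + boundary = 0.00851236.
Correction k=1: B_{2}/2! · (f^{(1)}(42) − f^{(1)}(8)) = 1/12 · (-9.64104e-07 − (-0.000732422)) = 6.09548e-05.
Running total after k=1: 0.00857332.
Correction k=2: B_{4}/4! · (f^{(3)}(42) − f^{(3)}(8)) = −1/720 · (-1.09309e-08 − (-0.000228882)) = -3.17876e-07.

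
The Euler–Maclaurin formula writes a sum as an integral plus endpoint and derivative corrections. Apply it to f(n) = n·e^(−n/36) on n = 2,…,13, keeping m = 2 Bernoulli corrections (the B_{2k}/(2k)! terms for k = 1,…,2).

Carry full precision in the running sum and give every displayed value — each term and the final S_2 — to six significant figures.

S_2 ≈ 70.1767

The integral term ∫_2^13 x·e^(−x/36) dx = 64.7382.
Endpoint term: (f(2) + f(13))/2 = (1.89192 + 9.05972)/2 = 5.47582.
Running total after boundary: 70.2140.
Correction k=1: B_{2}/2! · (f^{(1)}(13) − f^{(1)}(2)) = 1/12 · (0.445243 − 0.893406) = -0.0373470.
After k=1: 70.1767.
Correction k=2: B_{4}/4! · (f^{(3)}(13) − f^{(3)}(2)) = −1/720 · (0.00141902 − 0.00214917) = 1.01410e-06.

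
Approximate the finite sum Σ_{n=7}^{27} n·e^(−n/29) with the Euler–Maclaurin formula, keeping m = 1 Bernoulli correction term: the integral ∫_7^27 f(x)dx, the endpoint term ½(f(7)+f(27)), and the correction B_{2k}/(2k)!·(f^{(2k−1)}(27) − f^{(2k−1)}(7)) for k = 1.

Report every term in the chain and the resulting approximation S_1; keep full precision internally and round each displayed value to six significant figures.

∫_7^27 x·e^(−x/29) dx evaluates to 180.015.
Boundary: ½(f(7) + f(27)) = ½(5.49881 + 10.6419) = 8.07037.
Integral + boundary = 188.085.
Order-1 term: 1/12 · (0.0271825 − 0.595930) = -0.0473956.

S_1 ≈ 188.038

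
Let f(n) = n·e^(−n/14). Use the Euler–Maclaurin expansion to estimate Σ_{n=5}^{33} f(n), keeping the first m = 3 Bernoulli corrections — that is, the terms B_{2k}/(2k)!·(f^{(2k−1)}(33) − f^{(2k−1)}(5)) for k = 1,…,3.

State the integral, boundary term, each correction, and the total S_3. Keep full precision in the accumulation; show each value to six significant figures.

S_3 ≈ 127.070

The integral term ∫_5^33 x·e^(−x/14) dx = 123.807.
Endpoint term: (f(5) + f(33))/2 = (3.49836 + 3.12478)/2 = 3.31157.
Integral + boundary = 127.118.
Order-1 term: 1/12 · (-0.128508 − 0.449789) = -0.0481915.
Partial sum through k=1: 127.070.
Order-2 term: −1/720 · (0.000310573 − 0.00943436) = 1.26719e-05.
Partial sum through k=2: 127.070.
Order-3 term: 1/30240 · (6.51429e-06 − 8.45606e-05) = -2.58090e-09.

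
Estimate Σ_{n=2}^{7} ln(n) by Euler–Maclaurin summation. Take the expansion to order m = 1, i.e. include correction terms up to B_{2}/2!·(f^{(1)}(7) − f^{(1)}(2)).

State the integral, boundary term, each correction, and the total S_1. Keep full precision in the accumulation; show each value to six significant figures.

S_1 ≈ 8.52484

The integral term ∫_2^7 ln(x) dx = 7.23508.
Endpoint term: (f(2) + f(7))/2 = (0.693147 + 1.94591)/2 = 1.31953.
Integral + boundary = 8.55461.
Order-1 term: 1/12 · (0.142857 − 0.500000) = -0.0297619.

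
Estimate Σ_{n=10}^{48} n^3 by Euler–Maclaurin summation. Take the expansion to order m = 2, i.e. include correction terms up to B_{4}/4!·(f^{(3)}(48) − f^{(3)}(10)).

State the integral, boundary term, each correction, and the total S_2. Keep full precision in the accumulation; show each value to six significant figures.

Integral: ∫_10^48 x^3 dx = 1.32460e+06.
Boundary: ½(f(10) + f(48)) = ½(1000.00 + 110592) = 55796.0.
Integral + boundary = 1.38040e+06.
Correction k=1: B_{2}/2! · (f^{(1)}(48) − f^{(1)}(10)) = 1/12 · (6912.00 − 300.000) = 551.000.
Running total after k=1: 1.38095e+06.
Correction k=2: B_{4}/4! · (f^{(3)}(48) − f^{(3)}(10)) = −1/720 · (6.00000 − 6.00000) = 0.00000.

S_2 ≈ 1.38095e+06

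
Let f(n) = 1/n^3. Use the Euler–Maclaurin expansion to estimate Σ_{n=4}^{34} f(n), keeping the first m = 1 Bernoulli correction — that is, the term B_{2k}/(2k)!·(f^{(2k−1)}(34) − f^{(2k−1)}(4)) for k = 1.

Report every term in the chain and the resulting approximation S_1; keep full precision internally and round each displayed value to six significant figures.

S_1 ≈ 0.0396191

The integral term ∫_4^34 1/x^3 dx = 0.0308175.
Endpoint term: (f(4) + f(34))/2 = (0.0156250 + 2.54427e-05)/2 = 0.00782522.
Integral + boundary = 0.0386427.
k=1: B_{2}/(2)! × [f^{(1)}(34) − f^{(1)}(4)] = 1/12 × (-2.24494e-06 − (-0.0117188)) = 0.000976375.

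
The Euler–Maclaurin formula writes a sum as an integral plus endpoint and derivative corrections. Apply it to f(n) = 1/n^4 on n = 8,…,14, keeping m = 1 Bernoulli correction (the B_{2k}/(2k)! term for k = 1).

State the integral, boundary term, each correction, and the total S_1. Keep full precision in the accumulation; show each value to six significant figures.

The integral term ∫_8^14 1/x^4 dx = 0.000529565.
Boundary: ½(f(8) + f(14)) = ½(0.000244141 + 2.60308e-05) = 0.000135086.
Running total after boundary: 0.000664650.
Correction k=1: B_{2}/2! · (f^{(1)}(14) − f^{(1)}(8)) = 1/12 · (-7.43738e-06 − (-0.000122070)) = 9.55274e-06.

S_1 ≈ 0.000674203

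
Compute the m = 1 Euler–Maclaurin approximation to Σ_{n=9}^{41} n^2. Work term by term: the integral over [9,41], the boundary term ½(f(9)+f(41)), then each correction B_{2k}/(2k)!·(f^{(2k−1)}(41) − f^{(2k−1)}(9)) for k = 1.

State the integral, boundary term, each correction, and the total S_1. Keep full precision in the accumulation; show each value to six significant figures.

∫_9^41 x^2 dx evaluates to 22730.7.
Boundary: ½(f(9) + f(41)) = ½(81.0000 + 1681.00) = 881.000.
Running total after boundary: 23611.7.
k=1: B_{2}/(2)! × [f^{(1)}(41) − f^{(1)}(9)] = 1/12 × (82.0000 − 18.0000) = 5.33333.

S_1 ≈ 23617.0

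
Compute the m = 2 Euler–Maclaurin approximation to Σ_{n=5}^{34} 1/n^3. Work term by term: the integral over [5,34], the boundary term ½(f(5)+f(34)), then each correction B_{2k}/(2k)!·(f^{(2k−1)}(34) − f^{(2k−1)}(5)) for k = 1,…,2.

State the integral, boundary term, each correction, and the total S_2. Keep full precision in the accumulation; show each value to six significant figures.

S_2 ≈ 0.0239747

Integral: ∫_5^34 1/x^3 dx = 0.0195675.
Boundary: ½(f(5) + f(34)) = ½(0.00800000 + 2.54427e-05) = 0.00401272.
Integral + boundary = 0.0235802.
Correction k=1: B_{2}/2! · (f^{(1)}(34) − f^{(1)}(5)) = 1/12 · (-2.24494e-06 − (-0.00480000)) = 0.000399813.
Running total after k=1: 0.0239800.
Correction k=2: B_{4}/4! · (f^{(3)}(34) − f^{(3)}(5)) = −1/720 · (-3.88399e-08 − (-0.00384000)) = -5.33328e-06.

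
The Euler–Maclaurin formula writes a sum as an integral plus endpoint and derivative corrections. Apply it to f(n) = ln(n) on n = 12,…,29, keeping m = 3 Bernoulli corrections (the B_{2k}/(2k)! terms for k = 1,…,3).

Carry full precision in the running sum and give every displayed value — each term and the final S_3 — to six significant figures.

S_3 ≈ 53.7547

Integral: ∫_12^29 ln(x) dx = 50.8327.
Boundary: ½(f(12) + f(29)) = ½(2.48491 + 3.36730) = 2.92610.
So far: 53.7588.
k=1: B_{2}/(2)! × [f^{(1)}(29) − f^{(1)}(12)] = 1/12 × (0.0344828 − 0.0833333) = -0.00407088.
Partial sum through k=1: 53.7547.
k=2: B_{4}/(4)! × [f^{(3)}(29) − f^{(3)}(12)] = −1/720 × (8.20042e-05 − 0.00115741) = 1.49362e-06.
Partial sum through k=2: 53.7547.
k=3: B_{6}/(6)! × [f^{(5)}(29) − f^{(5)}(12)] = 1/30240 × (1.17010e-06 − 9.64506e-05) = -3.15081e-09.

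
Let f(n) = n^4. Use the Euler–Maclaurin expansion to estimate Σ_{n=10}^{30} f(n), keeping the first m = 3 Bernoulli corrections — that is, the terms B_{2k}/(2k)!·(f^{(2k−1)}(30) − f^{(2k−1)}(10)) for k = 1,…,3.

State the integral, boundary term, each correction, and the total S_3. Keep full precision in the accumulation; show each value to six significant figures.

S_3 ≈ 5.25867e+06

Integral: ∫_10^30 x^4 dx = 4.84000e+06.
Endpoint term: (f(10) + f(30))/2 = (10000.0 + 810000)/2 = 410000.
Integral + boundary = 5.25000e+06.
Order-1 term: 1/12 · (108000 − 4000.00) = 8666.67.
Running total after k=1: 5.25867e+06.
Order-2 term: −1/720 · (720.000 − 240.000) = -0.666667.
Running total after k=2: 5.25867e+06.
Order-3 term: 1/30240 · (0.00000 − 0.00000) = 0.00000.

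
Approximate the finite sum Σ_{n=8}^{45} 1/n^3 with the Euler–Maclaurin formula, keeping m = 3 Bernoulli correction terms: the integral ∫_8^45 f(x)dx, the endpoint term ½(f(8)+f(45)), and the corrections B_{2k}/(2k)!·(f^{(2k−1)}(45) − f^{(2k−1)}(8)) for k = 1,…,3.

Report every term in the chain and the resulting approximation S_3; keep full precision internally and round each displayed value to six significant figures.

Integral: ∫_8^45 1/x^3 dx = 0.00756559.
½[f(8) + f(45)] = ½[0.00195312 + 1.09739e-05] = 0.000982049.
Running total after boundary: 0.00854764.
Order-1 term: 1/12 · (-7.31596e-07 − (-0.000732422)) = 6.09742e-05.
After k=1: 0.00860861.
Order-2 term: −1/720 · (-7.22564e-09 − (-0.000228882)) = -3.17881e-07.
After k=2: 0.00860829.
Order-3 term: 1/30240 · (-1.49865e-10 − (-0.000150204)) = 4.96705e-09.

S_3 ≈ 0.00860830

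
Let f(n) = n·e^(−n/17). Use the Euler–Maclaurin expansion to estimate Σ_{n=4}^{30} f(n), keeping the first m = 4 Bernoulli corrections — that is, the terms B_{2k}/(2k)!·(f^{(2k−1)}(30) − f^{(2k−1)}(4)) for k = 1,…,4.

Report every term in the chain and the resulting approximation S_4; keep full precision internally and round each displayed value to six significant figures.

The integral term ∫_4^30 x·e^(−x/17) dx = 145.332.
½[f(4) + f(30)] = ½[3.16135 + 5.13711] = 4.14923.
So far: 149.482.
k=1: B_{2}/(2)! × [f^{(1)}(30) − f^{(1)}(4)] = 1/12 × (-0.130946 − 0.604376) = -0.0612769.
Partial sum through k=1: 149.420.
k=2: B_{4}/(4)! × [f^{(3)}(30) − f^{(3)}(4)] = −1/720 × (0.000731932 − 0.00756074) = 9.48445e-06.
Partial sum through k=2: 149.420.
k=3: B_{6}/(6)! × [f^{(5)}(30) − f^{(5)}(4)] = 1/30240 × (6.63309e-06 − 4.50872e-05) = -1.27163e-09.
Partial sum through k=3: 149.420.
k=4: B_{8}/(8)! × [f^{(7)}(30) − f^{(7)}(4)] = −1/1209600 × (3.71403e-08 − 2.21497e-07) = 1.52412e-13.

S_4 ≈ 149.420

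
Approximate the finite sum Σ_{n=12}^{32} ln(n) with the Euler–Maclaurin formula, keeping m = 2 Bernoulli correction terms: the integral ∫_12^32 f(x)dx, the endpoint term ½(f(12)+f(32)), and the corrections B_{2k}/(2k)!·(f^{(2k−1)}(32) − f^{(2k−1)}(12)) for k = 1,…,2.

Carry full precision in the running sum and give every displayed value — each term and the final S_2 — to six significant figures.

S_2 ≈ 64.0557

The integral term ∫_12^32 ln(x) dx = 61.0847.
Boundary: ½(f(12) + f(32)) = ½(2.48491 + 3.46574) = 2.97532.
Integral + boundary = 64.0600.
Order-1 term: 1/12 · (0.0312500 − 0.0833333) = -0.00434028.
Running total after k=1: 64.0557.
Order-2 term: −1/720 · (6.10352e-05 − 0.00115741) = 1.52274e-06.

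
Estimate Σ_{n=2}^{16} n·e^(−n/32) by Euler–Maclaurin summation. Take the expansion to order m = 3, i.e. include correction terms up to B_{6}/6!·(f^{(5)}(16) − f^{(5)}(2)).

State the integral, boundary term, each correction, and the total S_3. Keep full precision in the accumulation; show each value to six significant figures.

S_3 ≈ 96.1939

∫_2^16 x·e^(−x/32) dx evaluates to 90.4503.
Boundary: ½(f(2) + f(16)) = ½(1.87883 + 9.70449) = 5.79166.
Integral + boundary = 96.2420.
k=1: B_{2}/(2)! × [f^{(1)}(16) − f^{(1)}(2)] = 1/12 × (0.303265 − 0.880700) = -0.0481195.
After k=1: 96.1939.
k=2: B_{4}/(4)! × [f^{(3)}(16) − f^{(3)}(2)] = −1/720 × (0.00148079 − 0.00269485) = 1.68620e-06.
After k=2: 96.1939.
k=3: B_{6}/(6)! × [f^{(5)}(16) − f^{(5)}(2)] = 1/30240 × (2.60295e-06 − 4.42348e-06) = -6.02027e-11.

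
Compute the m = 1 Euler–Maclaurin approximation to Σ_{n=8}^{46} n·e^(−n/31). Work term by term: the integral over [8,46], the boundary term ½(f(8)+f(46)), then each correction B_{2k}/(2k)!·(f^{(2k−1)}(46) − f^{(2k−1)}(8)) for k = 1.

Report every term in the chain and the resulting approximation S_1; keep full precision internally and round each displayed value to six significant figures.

∫_8^46 x·e^(−x/31) dx evaluates to 392.736.
Endpoint term: (f(8) + f(46))/2 = (6.18036 + 10.4309)/2 = 8.30562.
Integral + boundary = 401.041.
Correction k=1: B_{2}/2! · (f^{(1)}(46) − f^{(1)}(8)) = 1/12 · (-0.109722 − 0.573179) = -0.0569084.

S_1 ≈ 400.984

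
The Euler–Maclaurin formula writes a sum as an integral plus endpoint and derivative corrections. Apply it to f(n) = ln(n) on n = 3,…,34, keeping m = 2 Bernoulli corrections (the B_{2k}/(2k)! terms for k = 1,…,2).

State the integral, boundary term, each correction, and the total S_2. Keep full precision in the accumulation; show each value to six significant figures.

∫_3^34 ln(x) dx evaluates to 85.6004.
½[f(3) + f(34)] = ½[1.09861 + 3.52636] = 2.31249.
So far: 87.9129.
Correction k=1: B_{2}/2! · (f^{(1)}(34) − f^{(1)}(3)) = 1/12 · (0.0294118 − 0.333333) = -0.0253268.
Partial sum through k=1: 87.8876.
Correction k=2: B_{4}/4! · (f^{(3)}(34) − f^{(3)}(3)) = −1/720 · (5.08854e-05 − 0.0740741) = 0.000102810.

S_2 ≈ 87.8877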